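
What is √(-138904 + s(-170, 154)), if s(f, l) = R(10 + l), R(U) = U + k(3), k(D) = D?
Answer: I*√138737 ≈ 372.47*I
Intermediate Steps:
R(U) = 3 + U (R(U) = U + 3 = 3 + U)
s(f, l) = 13 + l (s(f, l) = 3 + (10 + l) = 13 + l)
√(-138904 + s(-170, 154)) = √(-138904 + (13 + 154)) = √(-138904 + 167) = √(-138737) = I*√138737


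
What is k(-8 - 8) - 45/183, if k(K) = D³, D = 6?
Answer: 13161/61 ≈ 215.75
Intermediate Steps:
k(K) = 216 (k(K) = 6³ = 216)
k(-8 - 8) - 45/183 = 216 - 45/183 = 216 - 1*15/61 = 216 - 15/61 = 13161/61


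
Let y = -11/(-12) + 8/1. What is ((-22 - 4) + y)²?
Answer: 42025/144 ≈ 291.84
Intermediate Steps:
y = 107/12 (y = -11*(-1/12) + 8*1 = 11/12 + 8 = 107/12 ≈ 8.9167)
((-22 - 4) + y)² = ((-22 - 4) + 107/12)² = (-26 + 107/12)² = (-205/12)² = 42025/144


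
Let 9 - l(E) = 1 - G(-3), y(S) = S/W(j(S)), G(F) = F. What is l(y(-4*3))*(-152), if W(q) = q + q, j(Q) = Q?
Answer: -760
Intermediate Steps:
W(q) = 2*q
y(S) = 1/2 (y(S) = S/((2*S)) = S*(1/(2*S)) = 1/2)
l(E) = 5 (l(E) = 9 - (1 - 1*(-3)) = 9 - (1 + 3) = 9 - 1*4 = 9 - 4 = 5)
l(y(-4*3))*(-152) = 5*(-152) = -760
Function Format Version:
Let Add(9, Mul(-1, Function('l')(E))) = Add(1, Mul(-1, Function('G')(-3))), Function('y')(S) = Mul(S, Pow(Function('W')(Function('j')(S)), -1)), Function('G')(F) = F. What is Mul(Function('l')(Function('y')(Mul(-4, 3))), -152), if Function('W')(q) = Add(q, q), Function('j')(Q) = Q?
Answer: -760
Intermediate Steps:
Function('W')(q) = Mul(2, q)
Function('y')(S) = Rational(1, 2) (Function('y')(S) = Mul(S, Pow(Mul(2, S), -1)) = Mul(S, Mul(Rational(1, 2), Pow(S, -1))) = Rational(1, 2))
Function('l')(E) = 5 (Function('l')(E) = Add(9, Mul(-1, Add(1, Mul(-1, -3)))) = Add(9, Mul(-1, Add(1, 3))) = Add(9, Mul(-1, 4)) = Add(9, -4) = 5)
Mul(Function('l')(Function('y')(Mul(-4, 3))), -152) = Mul(5, -152) = -760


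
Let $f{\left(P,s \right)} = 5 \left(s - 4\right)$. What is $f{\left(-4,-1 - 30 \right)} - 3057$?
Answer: $-3232$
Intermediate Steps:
$f{\left(P,s \right)} = -20 + 5 s$ ($f{\left(P,s \right)} = 5 \left(-4 + s\right) = -20 + 5 s$)
$f{\left(-4,-1 - 30 \right)} - 3057 = \left(-20 + 5 \left(-1 - 30\right)\right) - 3057 = \left(-20 + 5 \left(-31\right)\right) - 3057 = \left(-20 - 155\right) - 3057 = -175 - 3057 = -3232$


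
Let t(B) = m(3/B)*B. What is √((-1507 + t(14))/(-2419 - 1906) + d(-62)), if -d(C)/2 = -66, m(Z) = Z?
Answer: 2*√24756473/865 ≈ 11.504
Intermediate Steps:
d(C) = 132 (d(C) = -2*(-66) = 132)
t(B) = 3 (t(B) = (3/B)*B = 3)
√((-1507 + t(14))/(-2419 - 1906) + d(-62)) = √((-1507 + 3)/(-2419 - 1906) + 132) = √(-1504/(-4325) + 132) = √(-1504*(-1/4325) + 132) = √(1504/4325 + 132) = √(572404/4325) = 2*√24756473/865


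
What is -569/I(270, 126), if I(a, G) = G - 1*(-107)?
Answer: -569/233 ≈ -2.4421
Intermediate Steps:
I(a, G) = 107 + G (I(a, G) = G + 107 = 107 + G)
-569/I(270, 126) = -569/(107 + 126) = -569/233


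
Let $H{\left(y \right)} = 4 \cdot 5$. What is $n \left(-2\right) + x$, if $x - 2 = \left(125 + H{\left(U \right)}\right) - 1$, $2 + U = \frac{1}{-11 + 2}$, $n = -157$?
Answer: $460$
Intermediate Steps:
$U = - \frac{19}{9}$ ($U = -2 + \frac{1}{-11 + 2} = -2 + \frac{1}{-9} = -2 - \frac{1}{9} = - \frac{19}{9} \approx -2.1111$)
$H{\left(y \right)} = 20$
$x = 146$ ($x = 2 + \left(\left(125 + 20\right) - 1\right) = 2 + \left(145 + \left(-73 + 72\right)\right) = 2 + \left(145 - 1\right) = 2 + 144 = 146$)
$n \left(-2\right) + x = \left(-157\right) \left(-2\right) + 146 = 314 + 146 = 460$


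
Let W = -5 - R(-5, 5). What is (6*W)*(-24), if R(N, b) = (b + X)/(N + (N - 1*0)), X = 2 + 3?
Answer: 576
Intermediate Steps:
X = 5
R(N, b) = (5 + b)/(2*N) (R(N, b) = (b + 5)/(N + (N - 1*0)) = (5 + b)/(N + (N + 0)) = (5 + b)/(N + N) = (5 + b)/((2*N)) = (5 + b)*(1/(2*N)) = (5 + b)/(2*N))
W = -4 (W = -5 - (5 + 5)/(2*(-5)) = -5 - (-1)*10/(2*5) = -5 - 1*(-1) = -5 + 1 = -4)
(6*W)*(-24) = (6*(-4))*(-24) = -24*(-24) = 576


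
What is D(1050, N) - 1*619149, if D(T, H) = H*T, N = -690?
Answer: -1343649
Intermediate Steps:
D(1050, N) - 1*619149 = -690*1050 - 1*619149 = -724500 - 619149 = -1343649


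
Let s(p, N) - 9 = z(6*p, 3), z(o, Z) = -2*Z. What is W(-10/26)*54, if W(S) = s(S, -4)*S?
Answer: -810/13 ≈ -62.308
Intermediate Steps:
s(p, N) = 3 (s(p, N) = 9 - 2*3 = 9 - 6 = 3)
W(S) = 3*S
W(-10/26)*54 = (3*(-10/26))*54 = (3*(-10*1/26))*54 = (3*(-5/13))*54 = -15/13*54 = -810/13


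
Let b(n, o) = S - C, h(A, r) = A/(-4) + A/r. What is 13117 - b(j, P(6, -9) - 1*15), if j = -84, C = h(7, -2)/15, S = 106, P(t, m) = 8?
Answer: 260213/20 ≈ 13011.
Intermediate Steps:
h(A, r) = -A/4 + A/r (h(A, r) = A*(-1/4) + A/r = -A/4 + A/r)
C = -7/20 (C = (-1/4*7 + 7/(-2))/15 = (-7/4 + 7*(-1/2))*(1/15) = (-7/4 - 7/2)*(1/15) = -21/4*1/15 = -7/20 ≈ -0.35000)
b(n, o) = 2127/20 (b(n, o) = 106 - 1*(-7/20) = 106 + 7/20 = 2127/20)
13117 - b(j, P(6, -9) - 1*15) = 13117 - 1*2127/20 = 13117 - 2127/20 = 260213/20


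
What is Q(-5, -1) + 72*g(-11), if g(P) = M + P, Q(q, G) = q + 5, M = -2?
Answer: -936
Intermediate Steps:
Q(q, G) = 5 + q
g(P) = -2 + P
Q(-5, -1) + 72*g(-11) = (5 - 5) + 72*(-2 - 11) = 0 + 72*(-13) = 0 - 936 = -936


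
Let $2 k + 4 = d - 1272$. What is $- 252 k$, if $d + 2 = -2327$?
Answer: $454230$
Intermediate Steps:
$d = -2329$ ($d = -2 - 2327 = -2329$)
$k = - \frac{3605}{2}$ ($k = -2 + \frac{-2329 - 1272}{2} = -2 + \frac{1}{2} \left(-3601\right) = -2 - \frac{3601}{2} = - \frac{3605}{2} \approx -1802.5$)
$- 252 k = \left(-252\right) \left(- \frac{3605}{2}\right) = 454230$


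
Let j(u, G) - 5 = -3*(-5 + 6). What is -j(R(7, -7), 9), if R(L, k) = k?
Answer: -2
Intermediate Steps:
j(u, G) = 2 (j(u, G) = 5 - 3*(-5 + 6) = 5 - 3*1 = 5 - 3 = 2)
-j(R(7, -7), 9) = -1*2 = -2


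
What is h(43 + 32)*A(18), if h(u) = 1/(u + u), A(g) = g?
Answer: 3/25 ≈ 0.12000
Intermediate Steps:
h(u) = 1/(2*u)
h(43 + 32)*A(18) = (1/(2*(43 + 32)))*18 = ((½)/75)*18 = ((½)*(1/75))*18 = (1/150)*18 = 3/25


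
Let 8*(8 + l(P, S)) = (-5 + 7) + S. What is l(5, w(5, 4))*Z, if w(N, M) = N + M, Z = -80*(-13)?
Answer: -6890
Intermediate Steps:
Z = 1040
w(N, M) = M + N
l(P, S) = -31/4 + S/8 (l(P, S) = -8 + ((-5 + 7) + S)/8 = -8 + (2 + S)/8 = -8 + (1/4 + S/8) = -31/4 + S/8)
l(5, w(5, 4))*Z = (-31/4 + (4 + 5)/8)*1040 = (-31/4 + (1/8)*9)*1040 = (-31/4 + 9/8)*1040 = -53/8*1040 = -6890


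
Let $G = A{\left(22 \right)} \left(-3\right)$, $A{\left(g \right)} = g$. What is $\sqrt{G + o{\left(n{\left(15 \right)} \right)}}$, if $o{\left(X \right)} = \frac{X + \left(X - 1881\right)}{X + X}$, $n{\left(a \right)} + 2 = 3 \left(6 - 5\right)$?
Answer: $\frac{i \sqrt{4022}}{2} \approx 31.71 i$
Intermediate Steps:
$n{\left(a \right)} = 1$ ($n{\left(a \right)} = -2 + 3 \left(6 - 5\right) = -2 + 3 \cdot 1 = -2 + 3 = 1$)
$o{\left(X \right)} = \frac{-1881 + 2 X}{2 X}$ ($o{\left(X \right)} = \frac{X + \left(-1881 + X\right)}{2 X} = \left(-1881 + 2 X\right) \frac{1}{2 X} = \frac{-1881 + 2 X}{2 X}$)
$G = -66$ ($G = 22 \left(-3\right) = -66$)
$\sqrt{G + o{\left(n{\left(15 \right)} \right)}} = \sqrt{-66 + \frac{- \frac{1881}{2} + 1}{1}} = \sqrt{-66 + 1 \left(- \frac{1879}{2}\right)} = \sqrt{-66 - \frac{1879}{2}} = \sqrt{- \frac{2011}{2}} = \frac{i \sqrt{4022}}{2}$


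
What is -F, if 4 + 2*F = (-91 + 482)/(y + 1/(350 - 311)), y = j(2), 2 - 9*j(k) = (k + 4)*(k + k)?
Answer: 46879/566 ≈ 82.825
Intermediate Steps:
j(k) = 2/9 - 2*k*(4 + k)/9 (j(k) = 2/9 - (k + 4)*(k + k)/9 = 2/9 - (4 + k)*2*k/9 = 2/9 - 2*k*(4 + k)/9)
y = -22/9 (y = 2/9 - 8/9*2 - 2/9*2² = 2/9 - 16/9 - 2/9*4 = 2/9 - 16/9 - 8/9 = -22/9 ≈ -2.4444)
F = -46879/566 (F = -2 + ((-91 + 482)/(-22/9 + 1/(350 - 311)))/2 = -2 + (391/(-22/9 + 1/39))/2 = -2 + (391/(-283/117))/2 = -2 + (391*(-117/283))/2 = -2 + (½)*(-45747/283) = -2 - 45747/566 = -46879/566 ≈ -82.825)
-F = -1*(-46879/566) = 46879/566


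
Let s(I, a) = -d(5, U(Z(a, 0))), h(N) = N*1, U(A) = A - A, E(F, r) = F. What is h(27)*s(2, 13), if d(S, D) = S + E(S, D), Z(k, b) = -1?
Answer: -270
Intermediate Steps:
U(A) = 0
h(N) = N
d(S, D) = 2*S (d(S, D) = S + S = 2*S)
s(I, a) = -10 (s(I, a) = -2*5 = -1*10 = -10)
h(27)*s(2, 13) = 27*(-10) = -270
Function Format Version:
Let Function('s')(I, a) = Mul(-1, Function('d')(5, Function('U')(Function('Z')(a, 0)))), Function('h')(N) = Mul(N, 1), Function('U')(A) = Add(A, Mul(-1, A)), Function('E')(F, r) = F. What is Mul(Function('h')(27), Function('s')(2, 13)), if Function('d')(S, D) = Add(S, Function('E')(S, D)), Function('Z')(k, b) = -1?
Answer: -270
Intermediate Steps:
Function('U')(A) = 0
Function('h')(N) = N
Function('d')(S, D) = Mul(2, S) (Function('d')(S, D) = Add(S, S) = Mul(2, S))
Function('s')(I, a) = -10 (Function('s')(I, a) = Mul(-1, Mul(2, 5)) = Mul(-1, 10) = -10)
Mul(Function('h')(27), Function('s')(2, 13)) = Mul(27, -10) = -270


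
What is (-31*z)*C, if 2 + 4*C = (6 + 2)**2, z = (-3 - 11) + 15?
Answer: -961/2 ≈ -480.50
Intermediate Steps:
z = 1 (z = -14 + 15 = 1)
C = 31/2 (C = -1/2 + (6 + 2)**2/4 = -1/2 + (1/4)*8**2 = -1/2 + (1/4)*64 = -1/2 + 16 = 31/2 ≈ 15.500)
(-31*z)*C = -31*1*(31/2) = -31*31/2 = -961/2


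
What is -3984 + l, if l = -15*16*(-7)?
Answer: -2304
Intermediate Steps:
l = 1680 (l = -240*(-7) = 1680)
-3984 + l = -3984 + 1680 = -2304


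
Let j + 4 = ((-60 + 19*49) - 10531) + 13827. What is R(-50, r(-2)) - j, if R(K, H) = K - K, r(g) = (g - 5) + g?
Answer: -4163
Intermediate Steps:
r(g) = -5 + 2*g (r(g) = (-5 + g) + g = -5 + 2*g)
R(K, H) = 0
j = 4163 (j = -4 + (((-60 + 19*49) - 10531) + 13827) = -4 + (((-60 + 931) - 10531) + 13827) = -4 + ((871 - 10531) + 13827) = -4 + (-9660 + 13827) = -4 + 4167 = 4163)
R(-50, r(-2)) - j = 0 - 1*4163 = 0 - 4163 = -4163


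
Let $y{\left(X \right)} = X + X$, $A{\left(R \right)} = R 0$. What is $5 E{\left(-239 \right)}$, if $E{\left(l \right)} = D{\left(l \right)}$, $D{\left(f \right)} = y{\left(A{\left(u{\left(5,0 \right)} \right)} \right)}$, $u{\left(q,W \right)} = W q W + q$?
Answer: $0$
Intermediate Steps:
$u{\left(q,W \right)} = q + q W^{2}$ ($u{\left(q,W \right)} = q W^{2} + q = q + q W^{2}$)
$A{\left(R \right)} = 0$
$y{\left(X \right)} = 2 X$
$D{\left(f \right)} = 0$ ($D{\left(f \right)} = 2 \cdot 0 = 0$)
$E{\left(l \right)} = 0$
$5 E{\left(-239 \right)} = 5 \cdot 0 = 0$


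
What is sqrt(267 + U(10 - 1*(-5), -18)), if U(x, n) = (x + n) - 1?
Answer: sqrt(263) ≈ 16.217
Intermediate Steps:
U(x, n) = -1 + n + x (U(x, n) = (n + x) - 1 = -1 + n + x)
sqrt(267 + U(10 - 1*(-5), -18)) = sqrt(267 + (-1 - 18 + (10 - 1*(-5)))) = sqrt(267 + (-1 - 18 + (10 + 5))) = sqrt(267 + (-1 - 18 + 15)) = sqrt(267 - 4) = sqrt(263)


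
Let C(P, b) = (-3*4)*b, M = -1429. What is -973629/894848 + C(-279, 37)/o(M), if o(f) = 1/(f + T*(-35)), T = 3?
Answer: 609476419779/894848 ≈ 6.8110e+5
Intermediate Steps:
o(f) = 1/(-105 + f) (o(f) = 1/(f + 3*(-35)) = 1/(f - 105) = 1/(-105 + f))
C(P, b) = -12*b
-973629/894848 + C(-279, 37)/o(M) = -973629/894848 + (-12*37)/(1/(-105 - 1429)) = -973629*1/894848 - 444/(1/(-1534)) = -973629/894848 - 444/(-1/1534) = -973629/894848 - 444*(-1534) = -973629/894848 + 681096 = 609476419779/894848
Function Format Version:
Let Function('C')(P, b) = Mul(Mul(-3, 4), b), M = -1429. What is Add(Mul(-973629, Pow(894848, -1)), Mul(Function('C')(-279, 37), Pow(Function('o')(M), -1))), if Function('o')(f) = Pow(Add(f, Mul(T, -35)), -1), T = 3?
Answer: Rational(609476419779, 894848) ≈ 6.8110e+5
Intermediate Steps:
Function('o')(f) = Pow(Add(-105, f), -1) (Function('o')(f) = Pow(Add(f, Mul(3, -35)), -1) = Pow(Add(f, -105), -1) = Pow(Add(-105, f), -1))
Function('C')(P, b) = Mul(-12, b)
Add(Mul(-973629, Pow(894848, -1)), Mul(Function('C')(-279, 37), Pow(Function('o')(M), -1))) = Add(Mul(-973629, Pow(894848, -1)), Mul(Mul(-12, 37), Pow(Pow(Add(-105, -1429), -1), -1))) = Add(Mul(-973629, Rational(1, 894848)), Mul(-444, Pow(Pow(-1534, -1), -1))) = Add(Rational(-973629, 894848), Mul(-444, Pow(Rational(-1, 1534), -1))) = Add(Rational(-973629, 894848), Mul(-444, -1534)) = Add(Rational(-973629, 894848), 681096) = Rational(609476419779, 894848)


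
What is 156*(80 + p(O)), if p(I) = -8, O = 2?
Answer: 11232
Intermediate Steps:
156*(80 + p(O)) = 156*(80 - 8) = 156*72 = 11232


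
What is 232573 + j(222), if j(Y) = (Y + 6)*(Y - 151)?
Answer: 248761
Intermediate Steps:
j(Y) = (-151 + Y)*(6 + Y) (j(Y) = (6 + Y)*(-151 + Y) = (-151 + Y)*(6 + Y))
232573 + j(222) = 232573 + (-906 + 222**2 - 145*222) = 232573 + (-906 + 49284 - 32190) = 232573 + 16188 = 248761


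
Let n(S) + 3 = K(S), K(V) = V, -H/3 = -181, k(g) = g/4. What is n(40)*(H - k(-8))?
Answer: 20165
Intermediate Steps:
k(g) = g/4 (k(g) = g*(¼) = g/4)
H = 543 (H = -3*(-181) = 543)
n(S) = -3 + S
n(40)*(H - k(-8)) = (-3 + 40)*(543 - (-8)/4) = 37*(543 - 1*(-2)) = 37*(543 + 2) = 37*545 = 20165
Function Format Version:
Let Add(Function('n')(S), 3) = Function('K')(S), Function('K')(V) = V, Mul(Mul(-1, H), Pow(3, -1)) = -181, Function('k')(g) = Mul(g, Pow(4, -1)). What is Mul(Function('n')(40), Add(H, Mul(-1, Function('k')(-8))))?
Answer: 20165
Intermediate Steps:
Function('k')(g) = Mul(Rational(1, 4), g) (Function('k')(g) = Mul(g, Rational(1, 4)) = Mul(Rational(1, 4), g))
H = 543 (H = Mul(-3, -181) = 543)
Function('n')(S) = Add(-3, S)
Mul(Function('n')(40), Add(H, Mul(-1, Function('k')(-8)))) = Mul(Add(-3, 40), Add(543, Mul(-1, Mul(Rational(1, 4), -8)))) = Mul(37, Add(543, Mul(-1, -2))) = Mul(37, Add(543, 2)) = Mul(37, 545) = 20165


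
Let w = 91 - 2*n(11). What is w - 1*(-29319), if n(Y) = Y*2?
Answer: 29366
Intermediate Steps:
n(Y) = 2*Y
w = 47 (w = 91 - 4*11 = 91 - 2*22 = 91 - 44 = 47)
w - 1*(-29319) = 47 - 1*(-29319) = 47 + 29319 = 29366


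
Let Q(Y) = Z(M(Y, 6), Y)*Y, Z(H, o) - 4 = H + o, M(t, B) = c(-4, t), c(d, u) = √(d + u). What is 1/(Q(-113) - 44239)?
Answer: I/(-31922*I + 339*√13) ≈ -3.1281e-5 + 1.1977e-6*I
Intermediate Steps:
M(t, B) = √(-4 + t)
Z(H, o) = 4 + H + o (Z(H, o) = 4 + (H + o) = 4 + H + o)
Q(Y) = Y*(4 + Y + √(-4 + Y)) (Q(Y) = (4 + √(-4 + Y) + Y)*Y = (4 + Y + √(-4 + Y))*Y = Y*(4 + Y + √(-4 + Y)))
1/(Q(-113) - 44239) = 1/(-113*(4 - 113 + √(-4 - 113)) - 44239) = 1/(-113*(4 - 113 + √(-117)) - 44239) = 1/(-113*(4 - 113 + 3*I*√13) - 44239) = 1/(-113*(-109 + 3*I*√13) - 44239) = 1/((12317 - 339*I*√13) - 44239) = 1/(-31922 - 339*I*√13)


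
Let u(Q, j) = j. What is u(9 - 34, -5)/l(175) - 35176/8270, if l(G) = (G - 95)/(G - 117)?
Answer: -260619/33080 ≈ -7.8784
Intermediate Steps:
l(G) = (-95 + G)/(-117 + G)
u(9 - 34, -5)/l(175) - 35176/8270 = -5*(-117 + 175)/(-95 + 175) - 35176/8270 = -5/(80/58) - 35176*1/8270 = -5/((1/58)*80) - 17588/4135 = -5/40/29 - 17588/4135 = -5*29/40 - 17588/4135 = -29/8 - 17588/4135 = -260619/33080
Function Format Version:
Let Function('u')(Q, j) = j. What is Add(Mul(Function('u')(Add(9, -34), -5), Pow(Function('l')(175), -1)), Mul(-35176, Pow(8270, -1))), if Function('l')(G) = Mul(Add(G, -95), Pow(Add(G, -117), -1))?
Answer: Rational(-260619, 33080) ≈ -7.8784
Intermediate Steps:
Function('l')(G) = Mul(Pow(Add(-117, G), -1), Add(-95, G)) (Function('l')(G) = Mul(Add(-95, G), Pow(Add(-117, G), -1)) = Mul(Pow(Add(-117, G), -1), Add(-95, G)))
Add(Mul(Function('u')(Add(9, -34), -5), Pow(Function('l')(175), -1)), Mul(-35176, Pow(8270, -1))) = Add(Mul(-5, Pow(Mul(Pow(Add(-117, 175), -1), Add(-95, 175)), -1)), Mul(-35176, Pow(8270, -1))) = Add(Mul(-5, Pow(Mul(Pow(58, -1), 80), -1)), Mul(-35176, Rational(1, 8270))) = Add(Mul(-5, Pow(Mul(Rational(1, 58), 80), -1)), Rational(-17588, 4135)) = Add(Mul(-5, Pow(Rational(40, 29), -1)), Rational(-17588, 4135)) = Add(Mul(-5, Rational(29, 40)), Rational(-17588, 4135)) = Add(Rational(-29, 8), Rational(-17588, 4135)) = Rational(-260619, 33080)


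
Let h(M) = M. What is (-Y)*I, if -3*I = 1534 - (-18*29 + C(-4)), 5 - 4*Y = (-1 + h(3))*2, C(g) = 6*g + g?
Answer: 521/3 ≈ 173.67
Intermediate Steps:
C(g) = 7*g
Y = ¼ (Y = 5/4 - (-1 + 3)*2/4 = 5/4 - 2/2 = 5/4 - ¼*4 = 5/4 - 1 = ¼ ≈ 0.25000)
I = -2084/3 (I = -(1534 - (-18*29 + 7*(-4)))/3 = -(1534 - (-522 - 28))/3 = -(1534 - 1*(-550))/3 = -(1534 + 550)/3 = -⅓*2084 = -2084/3 ≈ -694.67)
(-Y)*I = -1*¼*(-2084/3) = -¼*(-2084/3) = 521/3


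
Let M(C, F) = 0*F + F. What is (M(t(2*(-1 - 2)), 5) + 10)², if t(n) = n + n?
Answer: 225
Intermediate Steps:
t(n) = 2*n
M(C, F) = F (M(C, F) = 0 + F = F)
(M(t(2*(-1 - 2)), 5) + 10)² = (5 + 10)² = 15² = 225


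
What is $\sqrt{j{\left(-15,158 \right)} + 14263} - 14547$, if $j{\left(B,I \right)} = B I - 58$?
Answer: $-14547 + 3 \sqrt{1315} \approx -14438.0$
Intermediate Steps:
$j{\left(B,I \right)} = -58 + B I$
$\sqrt{j{\left(-15,158 \right)} + 14263} - 14547 = \sqrt{\left(-58 - 2370\right) + 14263} - 14547 = \sqrt{-2428 + 14263} - 14547 = \sqrt{11835} - 14547 = 3 \sqrt{1315} - 14547 = -14547 + 3 \sqrt{1315}$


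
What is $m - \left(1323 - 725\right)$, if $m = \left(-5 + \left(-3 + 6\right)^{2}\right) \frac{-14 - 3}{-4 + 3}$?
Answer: $-530$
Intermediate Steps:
$m = 68$ ($m = \left(-5 + 3^{2}\right) \left(- \frac{17}{-1}\right) = \left(-5 + 9\right) \left(\left(-17\right) \left(-1\right)\right) = 4 \cdot 17 = 68$)
$m - \left(1323 - 725\right) = 68 - \left(1323 - 725\right) = 68 - 598 = -530$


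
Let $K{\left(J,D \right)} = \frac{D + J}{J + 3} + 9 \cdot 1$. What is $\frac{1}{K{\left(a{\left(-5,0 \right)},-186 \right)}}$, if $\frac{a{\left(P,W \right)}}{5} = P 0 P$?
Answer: $- \frac{1}{53} \approx -0.018868$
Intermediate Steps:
$a{\left(P,W \right)} = 0$ ($a{\left(P,W \right)} = 5 P 0 P = 5 \cdot 0 P = 5 \cdot 0 = 0$)
$K{\left(J,D \right)} = 9 + \frac{D + J}{3 + J}$ ($K{\left(J,D \right)} = \frac{D + J}{3 + J} + 9 = 9 + \frac{D + J}{3 + J}$)
$\frac{1}{K{\left(a{\left(-5,0 \right)},-186 \right)}} = \frac{1}{\frac{1}{3 + 0} \left(27 - 186 + 10 \cdot 0\right)} = \frac{1}{\frac{1}{3} \left(27 - 186 + 0\right)} = \frac{1}{\frac{1}{3} \left(-159\right)} = \frac{1}{-53} = - \frac{1}{53}$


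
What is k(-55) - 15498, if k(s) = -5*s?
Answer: -15223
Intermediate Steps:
k(-55) - 15498 = -5*(-55) - 15498 = 275 - 15498 = -15223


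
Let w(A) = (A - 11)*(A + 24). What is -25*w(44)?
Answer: -56100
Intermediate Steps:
w(A) = (-11 + A)*(24 + A)
-25*w(44) = -25*(-264 + 44² + 13*44) = -25*(-264 + 1936 + 572) = -25*2244 = -56100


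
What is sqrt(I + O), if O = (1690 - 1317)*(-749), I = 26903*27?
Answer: 2*sqrt(111751) ≈ 668.58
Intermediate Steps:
I = 726381
O = -279377 (O = 373*(-749) = -279377)
sqrt(I + O) = sqrt(726381 - 279377) = sqrt(447004) = 2*sqrt(111751)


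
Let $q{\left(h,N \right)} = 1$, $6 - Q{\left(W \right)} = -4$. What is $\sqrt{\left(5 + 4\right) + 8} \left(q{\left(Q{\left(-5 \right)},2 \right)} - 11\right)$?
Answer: $- 10 \sqrt{17} \approx -41.231$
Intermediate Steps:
$Q{\left(W \right)} = 10$ ($Q{\left(W \right)} = 6 - -4 = 6 + 4 = 10$)
$\sqrt{\left(5 + 4\right) + 8} \left(q{\left(Q{\left(-5 \right)},2 \right)} - 11\right) = \sqrt{\left(5 + 4\right) + 8} \left(1 - 11\right) = \sqrt{9 + 8} \left(-10\right) = \sqrt{17} \left(-10\right) = - 10 \sqrt{17}$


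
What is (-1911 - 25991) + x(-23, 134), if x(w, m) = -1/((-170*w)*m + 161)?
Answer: -14623466103/524101 ≈ -27902.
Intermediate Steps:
x(w, m) = -1/(161 - 170*m*w) (x(w, m) = -1/(-170*m*w + 161) = -1/(161 - 170*m*w))
(-1911 - 25991) + x(-23, 134) = (-1911 - 25991) + 1/(-161 + 170*134*(-23)) = -27902 + 1/(-161 - 523940) = -27902 + 1/(-524101) = -27902 - 1/524101 = -14623466103/524101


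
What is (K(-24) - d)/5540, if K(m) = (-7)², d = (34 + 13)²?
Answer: -108/277 ≈ -0.38989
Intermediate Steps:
d = 2209 (d = 47² = 2209)
K(m) = 49
(K(-24) - d)/5540 = (49 - 1*2209)/5540 = (49 - 2209)*(1/5540) = -2160*1/5540 = -108/277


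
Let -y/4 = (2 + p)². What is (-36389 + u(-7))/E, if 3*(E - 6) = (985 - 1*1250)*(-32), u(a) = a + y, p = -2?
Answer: -54594/4249 ≈ -12.849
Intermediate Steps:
y = 0 (y = -4*(2 - 2)² = -4*0² = -4*0 = 0)
u(a) = a (u(a) = a + 0 = a)
E = 8498/3 (E = 6 + ((985 - 1*1250)*(-32))/3 = 6 + ((985 - 1250)*(-32))/3 = 6 + (-265*(-32))/3 = 6 + (⅓)*8480 = 6 + 8480/3 = 8498/3 ≈ 2832.7)
(-36389 + u(-7))/E = (-36389 - 7)/(8498/3) = -36396*3/8498 = -54594/4249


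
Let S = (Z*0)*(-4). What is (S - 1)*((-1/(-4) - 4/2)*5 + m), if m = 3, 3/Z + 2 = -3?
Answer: 23/4 ≈ 5.7500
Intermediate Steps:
Z = -⅗ (Z = 3/(-2 - 3) = 3/(-5) = 3*(-⅕) = -⅗ ≈ -0.60000)
S = 0 (S = -⅗*0*(-4) = 0*(-4) = 0)
(S - 1)*((-1/(-4) - 4/2)*5 + m) = (0 - 1)*((-1/(-4) - 4/2)*5 + 3) = -((-1*(-¼) - 4*½)*5 + 3) = -((¼ - 2)*5 + 3) = -(-7/4*5 + 3) = -(-35/4 + 3) = -1*(-23/4) = 23/4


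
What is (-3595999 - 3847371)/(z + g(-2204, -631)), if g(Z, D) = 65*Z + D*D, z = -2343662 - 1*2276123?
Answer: 3721685/2182442 ≈ 1.7053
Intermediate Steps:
z = -4619785 (z = -2343662 - 2276123 = -4619785)
g(Z, D) = D² + 65*Z (g(Z, D) = 65*Z + D² = D² + 65*Z)
(-3595999 - 3847371)/(z + g(-2204, -631)) = (-3595999 - 3847371)/(-4619785 + ((-631)² + 65*(-2204))) = -7443370/(-4619785 + (398161 - 143260)) = -7443370/(-4619785 + 254901) = -7443370/(-4364884) = -7443370*(-1/4364884) = 3721685/2182442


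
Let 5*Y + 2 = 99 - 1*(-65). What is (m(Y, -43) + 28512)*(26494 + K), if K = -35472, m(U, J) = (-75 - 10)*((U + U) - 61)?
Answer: -253080842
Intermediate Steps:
Y = 162/5 (Y = -2/5 + (99 - 1*(-65))/5 = -2/5 + (99 + 65)/5 = -2/5 + (1/5)*164 = -2/5 + 164/5 = 162/5 ≈ 32.400)
m(U, J) = 5185 - 170*U (m(U, J) = -85*(2*U - 61) = -85*(-61 + 2*U) = 5185 - 170*U)
(m(Y, -43) + 28512)*(26494 + K) = ((5185 - 170*162/5) + 28512)*(26494 - 35472) = ((5185 - 5508) + 28512)*(-8978) = (-323 + 28512)*(-8978) = 28189*(-8978) = -253080842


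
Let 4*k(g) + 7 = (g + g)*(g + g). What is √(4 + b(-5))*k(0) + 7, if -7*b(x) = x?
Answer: 7 - √231/4 ≈ 3.2003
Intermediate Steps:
b(x) = -x/7
k(g) = -7/4 + g² (k(g) = -7/4 + ((g + g)*(g + g))/4 = -7/4 + ((2*g)*(2*g))/4 = -7/4 + (4*g²)/4 = -7/4 + g²)
√(4 + b(-5))*k(0) + 7 = √(4 - ⅐*(-5))*(-7/4 + 0²) + 7 = √(4 + 5/7)*(-7/4 + 0) + 7 = √(33/7)*(-7/4) + 7 = (√231/7)*(-7/4) + 7 = -√231/4 + 7 = 7 - √231/4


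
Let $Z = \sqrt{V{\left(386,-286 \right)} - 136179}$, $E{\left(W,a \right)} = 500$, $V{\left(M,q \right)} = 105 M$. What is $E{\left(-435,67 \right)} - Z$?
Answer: $500 - i \sqrt{95649} \approx 500.0 - 309.27 i$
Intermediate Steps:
$Z = i \sqrt{95649}$ ($Z = \sqrt{105 \cdot 386 - 136179} = \sqrt{40530 - 136179} = \sqrt{-95649} = i \sqrt{95649} \approx 309.27 i$)
$E{\left(-435,67 \right)} - Z = 500 - i \sqrt{95649}$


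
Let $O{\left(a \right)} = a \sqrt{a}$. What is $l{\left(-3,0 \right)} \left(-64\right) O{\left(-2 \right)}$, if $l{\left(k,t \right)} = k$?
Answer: $- 384 i \sqrt{2} \approx - 543.06 i$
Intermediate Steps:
$O{\left(a \right)} = a^{\frac{3}{2}}$
$l{\left(-3,0 \right)} \left(-64\right) O{\left(-2 \right)} = \left(-3\right) \left(-64\right) \left(-2\right)^{\frac{3}{2}} = 192 \left(- 2 i \sqrt{2}\right) = - 384 i \sqrt{2}$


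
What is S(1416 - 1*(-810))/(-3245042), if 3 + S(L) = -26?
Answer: 1/111898 ≈ 8.9367e-6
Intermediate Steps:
S(L) = -29 (S(L) = -3 - 26 = -29)
S(1416 - 1*(-810))/(-3245042) = -29/(-3245042) = -29*(-1/3245042) = 1/111898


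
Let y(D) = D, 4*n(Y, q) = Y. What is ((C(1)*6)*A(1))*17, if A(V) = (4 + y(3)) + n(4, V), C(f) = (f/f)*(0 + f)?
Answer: 816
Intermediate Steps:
n(Y, q) = Y/4
C(f) = f (C(f) = 1*f = f)
A(V) = 8 (A(V) = (4 + 3) + (1/4)*4 = 7 + 1 = 8)
((C(1)*6)*A(1))*17 = ((1*6)*8)*17 = (6*8)*17 = 48*17 = 816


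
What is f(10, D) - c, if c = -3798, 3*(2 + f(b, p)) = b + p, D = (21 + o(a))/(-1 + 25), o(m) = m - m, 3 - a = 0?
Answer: 30397/8 ≈ 3799.6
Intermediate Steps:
a = 3 (a = 3 - 1*0 = 3 + 0 = 3)
o(m) = 0
D = 7/8 (D = (21 + 0)/(-1 + 25) = 21/24 = 21*(1/24) = 7/8 ≈ 0.87500)
f(b, p) = -2 + b/3 + p/3 (f(b, p) = -2 + (b + p)/3 = -2 + (b/3 + p/3) = -2 + b/3 + p/3)
f(10, D) - c = (-2 + (⅓)*10 + (⅓)*(7/8)) - 1*(-3798) = (-2 + 10/3 + 7/24) + 3798 = 13/8 + 3798 = 30397/8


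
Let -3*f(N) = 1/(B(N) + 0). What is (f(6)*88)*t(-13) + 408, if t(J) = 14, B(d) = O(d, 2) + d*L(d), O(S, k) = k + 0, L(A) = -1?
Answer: 1532/3 ≈ 510.67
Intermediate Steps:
O(S, k) = k
B(d) = 2 - d (B(d) = 2 + d*(-1) = 2 - d)
f(N) = -1/(3*(2 - N)) (f(N) = -1/(3*((2 - N) + 0)) = -1/(3*(2 - N)))
(f(6)*88)*t(-13) + 408 = ((1/(3*(-2 + 6)))*88)*14 + 408 = (((⅓)/4)*88)*14 + 408 = (((⅓)*(¼))*88)*14 + 408 = ((1/12)*88)*14 + 408 = (22/3)*14 + 408 = 308/3 + 408 = 1532/3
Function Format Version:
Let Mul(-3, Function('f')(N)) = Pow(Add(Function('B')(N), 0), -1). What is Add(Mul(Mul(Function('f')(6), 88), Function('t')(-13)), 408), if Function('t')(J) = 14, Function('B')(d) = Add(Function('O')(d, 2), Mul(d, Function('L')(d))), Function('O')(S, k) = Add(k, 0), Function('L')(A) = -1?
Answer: Rational(1532, 3) ≈ 510.67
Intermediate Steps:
Function('O')(S, k) = k
Function('B')(d) = Add(2, Mul(-1, d)) (Function('B')(d) = Add(2, Mul(d, -1)) = Add(2, Mul(-1, d)))
Function('f')(N) = Mul(Rational(-1, 3), Pow(Add(2, Mul(-1, N)), -1)) (Function('f')(N) = Mul(Rational(-1, 3), Pow(Add(Add(2, Mul(-1, N)), 0), -1)) = Mul(Rational(-1, 3), Pow(Add(2, Mul(-1, N)), -1)))
Add(Mul(Mul(Function('f')(6), 88), Function('t')(-13)), 408) = Add(Mul(Mul(Mul(Rational(1, 3), Pow(Add(-2, 6), -1)), 88), 14), 408) = Add(Mul(Mul(Mul(Rational(1, 3), Pow(4, -1)), 88), 14), 408) = Add(Mul(Mul(Mul(Rational(1, 3), Rational(1, 4)), 88), 14), 408) = Add(Mul(Mul(Rational(1, 12), 88), 14), 408) = Add(Mul(Rational(22, 3), 14), 408) = Add(Rational(308, 3), 408) = Rational(1532, 3)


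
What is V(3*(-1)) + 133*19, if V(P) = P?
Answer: 2524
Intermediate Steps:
V(3*(-1)) + 133*19 = 3*(-1) + 133*19 = -3 + 2527 = 2524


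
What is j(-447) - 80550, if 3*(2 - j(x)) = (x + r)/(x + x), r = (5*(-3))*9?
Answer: -36005053/447 ≈ -80548.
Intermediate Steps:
r = -135 (r = -15*9 = -135)
j(x) = 2 - (-135 + x)/(6*x) (j(x) = 2 - (x - 135)/(3*(x + x)) = 2 - (-135 + x)/(3*(2*x)) = 2 - (-135 + x)*1/(2*x)/3 = 2 - (-135 + x)/(6*x))
j(-447) - 80550 = (⅙)*(135 + 11*(-447))/(-447) - 80550 = (⅙)*(-1/447)*(135 - 4917) - 80550 = (⅙)*(-1/447)*(-4782) - 80550 = 797/447 - 80550 = -36005053/447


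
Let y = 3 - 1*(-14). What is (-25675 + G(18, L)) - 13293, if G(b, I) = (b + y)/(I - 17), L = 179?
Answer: -6312781/162 ≈ -38968.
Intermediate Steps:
y = 17 (y = 3 + 14 = 17)
G(b, I) = (17 + b)/(-17 + I) (G(b, I) = (b + 17)/(I - 17) = (17 + b)/(-17 + I))
(-25675 + G(18, L)) - 13293 = (-25675 + (17 + 18)/(-17 + 179)) - 13293 = (-25675 + 35/162) - 13293 = -4159315/162 - 13293 = -6312781/162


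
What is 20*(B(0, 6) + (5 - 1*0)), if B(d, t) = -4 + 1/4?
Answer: 25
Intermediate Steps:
B(d, t) = -15/4 (B(d, t) = -4 + ¼ = -15/4)
20*(B(0, 6) + (5 - 1*0)) = 20*(-15/4 + (5 - 1*0)) = 20*(-15/4 + (5 + 0)) = 20*(-15/4 + 5) = 20*(5/4) = 25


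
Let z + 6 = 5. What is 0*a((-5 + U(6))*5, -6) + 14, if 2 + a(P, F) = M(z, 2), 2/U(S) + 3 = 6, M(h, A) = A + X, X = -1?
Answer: 14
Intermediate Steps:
z = -1 (z = -6 + 5 = -1)
M(h, A) = -1 + A (M(h, A) = A - 1 = -1 + A)
U(S) = ⅔ (U(S) = 2/(-3 + 6) = 2/3 = 2*(⅓) = ⅔)
a(P, F) = -1 (a(P, F) = -2 + (-1 + 2) = -2 + 1 = -1)
0*a((-5 + U(6))*5, -6) + 14 = 0*(-1) + 14 = 0 + 14 = 14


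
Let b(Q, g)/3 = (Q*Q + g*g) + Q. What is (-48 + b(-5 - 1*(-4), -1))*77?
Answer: -3465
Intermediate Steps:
b(Q, g) = 3*Q + 3*Q² + 3*g² (b(Q, g) = 3*((Q*Q + g*g) + Q) = 3*((Q² + g²) + Q) = 3*(Q + Q² + g²) = 3*Q + 3*Q² + 3*g²)
(-48 + b(-5 - 1*(-4), -1))*77 = (-48 + (3*(-5 - 1*(-4)) + 3*(-5 - 1*(-4))² + 3*(-1)²))*77 = (-48 + (3*(-5 + 4) + 3*(-5 + 4)² + 3*1))*77 = (-48 + (3*(-1) + 3*(-1)² + 3))*77 = (-48 + (-3 + 3*1 + 3))*77 = (-48 + (-3 + 3 + 3))*77 = (-48 + 3)*77 = -45*77 = -3465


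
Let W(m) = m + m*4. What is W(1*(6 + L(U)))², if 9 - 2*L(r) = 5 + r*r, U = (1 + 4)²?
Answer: 9272025/4 ≈ 2.3180e+6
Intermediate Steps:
U = 25 (U = 5² = 25)
L(r) = 2 - r²/2 (L(r) = 9/2 - (5 + r*r)/2 = 9/2 - (5 + r²)/2 = 9/2 + (-5/2 - r²/2) = 2 - r²/2)
W(m) = 5*m (W(m) = m + 4*m = 5*m)
W(1*(6 + L(U)))² = (5*(1*(6 + (2 - ½*25²))))² = (5*(1*(6 + (2 - ½*625))))² = (5*(1*(6 + (2 - 625/2))))² = (5*(1*(6 - 621/2)))² = (5*(1*(-609/2)))² = (5*(-609/2))² = (-3045/2)² = 9272025/4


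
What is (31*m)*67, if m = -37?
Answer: -76849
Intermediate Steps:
(31*m)*67 = (31*(-37))*67 = -1147*67 = -76849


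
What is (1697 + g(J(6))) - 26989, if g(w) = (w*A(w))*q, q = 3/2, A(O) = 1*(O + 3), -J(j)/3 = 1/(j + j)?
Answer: -809377/32 ≈ -25293.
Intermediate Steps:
J(j) = -3/(2*j) (J(j) = -3/(j + j) = -3*1/(2*j) = -3/(2*j))
A(O) = 3 + O (A(O) = 1*(3 + O) = 3 + O)
q = 3/2 (q = 3*(½) = 3/2 ≈ 1.5000)
g(w) = 3*w*(3 + w)/2 (g(w) = (w*(3 + w))*(3/2) = 3*w*(3 + w)/2)
(1697 + g(J(6))) - 26989 = (1697 + 3*(-3/2/6)*(3 - 3/2/6)/2) - 26989 = (1697 + 3*(-3/2*⅙)*(3 - 3/2*⅙)/2) - 26989 = (1697 + (3/2)*(-¼)*(3 - ¼)) - 26989 = (1697 + (3/2)*(-¼)*(11/4)) - 26989 = (1697 - 33/32) - 26989 = 54271/32 - 26989 = -809377/32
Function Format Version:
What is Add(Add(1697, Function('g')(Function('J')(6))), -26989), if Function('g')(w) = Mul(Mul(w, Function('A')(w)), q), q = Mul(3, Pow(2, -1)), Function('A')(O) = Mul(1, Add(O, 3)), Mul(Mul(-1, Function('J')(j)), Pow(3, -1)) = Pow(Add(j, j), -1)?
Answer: Rational(-809377, 32) ≈ -25293.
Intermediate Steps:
Function('J')(j) = Mul(Rational(-3, 2), Pow(j, -1)) (Function('J')(j) = Mul(-3, Pow(Add(j, j), -1)) = Mul(-3, Pow(Mul(2, j), -1)) = Mul(-3, Mul(Rational(1, 2), Pow(j, -1))) = Mul(Rational(-3, 2), Pow(j, -1)))
Function('A')(O) = Add(3, O) (Function('A')(O) = Mul(1, Add(3, O)) = Add(3, O))
q = Rational(3, 2) (q = Mul(3, Rational(1, 2)) = Rational(3, 2) ≈ 1.5000)
Function('g')(w) = Mul(Rational(3, 2), w, Add(3, w)) (Function('g')(w) = Mul(Mul(w, Add(3, w)), Rational(3, 2)) = Mul(Rational(3, 2), w, Add(3, w)))
Add(Add(1697, Function('g')(Function('J')(6))), -26989) = Add(Add(1697, Mul(Rational(3, 2), Mul(Rational(-3, 2), Pow(6, -1)), Add(3, Mul(Rational(-3, 2), Pow(6, -1))))), -26989) = Add(Add(1697, Mul(Rational(3, 2), Mul(Rational(-3, 2), Rational(1, 6)), Add(3, Mul(Rational(-3, 2), Rational(1, 6))))), -26989) = Add(Add(1697, Mul(Rational(3, 2), Rational(-1, 4), Add(3, Rational(-1, 4)))), -26989) = Add(Add(1697, Mul(Rational(3, 2), Rational(-1, 4), Rational(11, 4))), -26989) = Add(Add(1697, Rational(-33, 32)), -26989) = Add(Rational(54271, 32), -26989) = Rational(-809377, 32)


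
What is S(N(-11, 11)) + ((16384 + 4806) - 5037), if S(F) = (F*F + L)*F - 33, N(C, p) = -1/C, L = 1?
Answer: 21455842/1331 ≈ 16120.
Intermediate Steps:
S(F) = -33 + F*(1 + F²) (S(F) = (F*F + 1)*F - 33 = (F² + 1)*F - 33 = (1 + F²)*F - 33 = F*(1 + F²) - 33 = -33 + F*(1 + F²))
S(N(-11, 11)) + ((16384 + 4806) - 5037) = (-33 - 1/(-11) + (-1/(-11))³) + ((16384 + 4806) - 5037) = (-33 - 1*(-1/11) + (-1*(-1/11))³) + (21190 - 5037) = (-33 + 1/11 + (1/11)³) + 16153 = (-33 + 1/11 + 1/1331) + 16153 = -43801/1331 + 16153 = 21455842/1331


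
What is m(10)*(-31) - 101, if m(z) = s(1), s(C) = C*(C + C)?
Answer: -163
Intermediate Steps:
s(C) = 2*C**2 (s(C) = C*(2*C) = 2*C**2)
m(z) = 2 (m(z) = 2*1**2 = 2*1 = 2)
m(10)*(-31) - 101 = 2*(-31) - 101 = -62 - 101 = -163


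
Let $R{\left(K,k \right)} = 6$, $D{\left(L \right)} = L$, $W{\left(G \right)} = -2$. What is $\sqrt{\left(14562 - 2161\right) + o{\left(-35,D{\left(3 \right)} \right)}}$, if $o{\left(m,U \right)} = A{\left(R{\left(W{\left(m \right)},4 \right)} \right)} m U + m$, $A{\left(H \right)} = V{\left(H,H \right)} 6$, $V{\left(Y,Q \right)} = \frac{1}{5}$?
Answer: $12 \sqrt{85} \approx 110.63$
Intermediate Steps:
$V{\left(Y,Q \right)} = \frac{1}{5}$
$A{\left(H \right)} = \frac{6}{5}$ ($A{\left(H \right)} = \frac{1}{5} \cdot 6 = \frac{6}{5}$)
$o{\left(m,U \right)} = m + \frac{6 U m}{5}$ ($o{\left(m,U \right)} = \frac{6 m}{5} U + m = \frac{6 U m}{5} + m = m + \frac{6 U m}{5}$)
$\sqrt{\left(14562 - 2161\right) + o{\left(-35,D{\left(3 \right)} \right)}} = \sqrt{\left(14562 - 2161\right) + \frac{1}{5} \left(-35\right) \left(5 + 6 \cdot 3\right)} = \sqrt{12401 + \frac{1}{5} \left(-35\right) \left(5 + 18\right)} = \sqrt{12401 + \frac{1}{5} \left(-35\right) 23} = \sqrt{12401 - 161} = \sqrt{12240} = 12 \sqrt{85}$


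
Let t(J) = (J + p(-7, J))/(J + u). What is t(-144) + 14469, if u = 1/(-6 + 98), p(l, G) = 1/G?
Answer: 6900627299/476892 ≈ 14470.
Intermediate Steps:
u = 1/92 ≈ 0.010870
t(J) = (J + 1/J)/(1/92 + J) (t(J) = (J + 1/J)/(J + 1/92) = (J + 1/J)/(1/92 + J))
t(-144) + 14469 = 92*(1 + (-144)²)/(-144*(1 + 92*(-144))) + 14469 = 92*(-1/144)*(1 + 20736)/(1 - 13248) + 14469 = 92*(-1/144)*20737/(-13247) + 14469 = 92*(-1/144)*(-1/13247)*20737 + 14469 = 476951/476892 + 14469 = 6900627299/476892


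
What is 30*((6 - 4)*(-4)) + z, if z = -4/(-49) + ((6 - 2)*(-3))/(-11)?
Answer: -128728/539 ≈ -238.83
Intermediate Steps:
z = 632/539 (z = -4*(-1/49) + (4*(-3))*(-1/11) = 4/49 - 12*(-1/11) = 4/49 + 12/11 = 632/539 ≈ 1.1725)
30*((6 - 4)*(-4)) + z = 30*((6 - 4)*(-4)) + 632/539 = 30*(2*(-4)) + 632/539 = 30*(-8) + 632/539 = -240 + 632/539 = -128728/539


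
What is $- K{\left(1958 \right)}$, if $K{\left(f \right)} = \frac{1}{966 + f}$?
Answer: $- \frac{1}{2924} \approx -0.000342$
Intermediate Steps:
$- K{\left(1958 \right)} = - \frac{1}{966 + 1958} = - \frac{1}{2924}$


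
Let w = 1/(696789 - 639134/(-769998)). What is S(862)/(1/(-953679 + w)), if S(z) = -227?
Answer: 58075035182063509701/268263387778 ≈ 2.1649e+8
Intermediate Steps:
w = 384999/268263387778 (w = 1/(696789 - 639134*(-1/769998)) = 1/(696789 + 319567/384999) = 1/(268263387778/384999) = 384999/268263387778 ≈ 1.4352e-6)
S(862)/(1/(-953679 + w)) = -227/(1/(-953679 + 384999/268263387778)) = -227/(1/(-255837159392350263/268263387778)) = -227/(-268263387778/255837159392350263) = -227*(-255837159392350263/268263387778) = 58075035182063509701/268263387778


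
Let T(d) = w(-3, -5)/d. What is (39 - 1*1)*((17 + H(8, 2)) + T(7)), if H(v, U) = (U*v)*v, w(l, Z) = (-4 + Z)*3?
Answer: 37544/7 ≈ 5363.4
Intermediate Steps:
w(l, Z) = -12 + 3*Z
H(v, U) = U*v²
T(d) = -27/d (T(d) = (-12 + 3*(-5))/d = (-12 - 15)/d = -27/d)
(39 - 1*1)*((17 + H(8, 2)) + T(7)) = (39 - 1*1)*((17 + 2*8²) - 27/7) = (39 - 1)*((17 + 2*64) - 27*⅐) = 38*((17 + 128) - 27/7) = 38*(145 - 27/7) = 38*(988/7) = 37544/7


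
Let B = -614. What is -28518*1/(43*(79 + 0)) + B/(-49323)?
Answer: -1404507556/167550231 ≈ -8.3826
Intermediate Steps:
-28518*1/(43*(79 + 0)) + B/(-49323) = -28518*1/(43*(79 + 0)) - 614/(-49323) = -28518/(79*43) - 614*(-1/49323) = -28518/3397 + 614/49323 = -1404507556/167550231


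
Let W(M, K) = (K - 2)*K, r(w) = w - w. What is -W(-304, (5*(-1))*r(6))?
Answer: 0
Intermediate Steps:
r(w) = 0
W(M, K) = K*(-2 + K) (W(M, K) = (-2 + K)*K = K*(-2 + K))
-W(-304, (5*(-1))*r(6)) = -(5*(-1))*0*(-2 + (5*(-1))*0) = -(-5*0)*(-2 - 5*0) = -0*(-2 + 0) = -0*(-2) = -1*0 = 0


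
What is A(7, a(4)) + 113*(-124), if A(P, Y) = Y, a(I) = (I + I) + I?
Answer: -14000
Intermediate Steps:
a(I) = 3*I (a(I) = 2*I + I = 3*I)
A(7, a(4)) + 113*(-124) = 3*4 + 113*(-124) = 12 - 14012 = -14000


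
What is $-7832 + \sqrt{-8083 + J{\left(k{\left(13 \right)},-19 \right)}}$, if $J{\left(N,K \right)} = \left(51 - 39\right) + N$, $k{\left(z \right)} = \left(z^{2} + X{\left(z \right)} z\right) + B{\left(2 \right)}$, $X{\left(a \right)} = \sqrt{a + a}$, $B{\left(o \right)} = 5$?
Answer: $-7832 + i \sqrt{7897 - 13 \sqrt{26}} \approx -7832.0 + 88.491 i$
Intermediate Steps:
$X{\left(a \right)} = \sqrt{2} \sqrt{a}$ ($X{\left(a \right)} = \sqrt{2 a} = \sqrt{2} \sqrt{a}$)
$k{\left(z \right)} = 5 + z^{2} + \sqrt{2} z^{\frac{3}{2}}$ ($k{\left(z \right)} = \left(z^{2} + \sqrt{2} \sqrt{z} z\right) + 5 = \left(z^{2} + \sqrt{2} z^{\frac{3}{2}}\right) + 5 = 5 + z^{2} + \sqrt{2} z^{\frac{3}{2}}$)
$J{\left(N,K \right)} = 12 + N$
$-7832 + \sqrt{-8083 + J{\left(k{\left(13 \right)},-19 \right)}} = -7832 + \sqrt{-8083 + \left(12 + \left(5 + 13^{2} + \sqrt{2} \cdot 13^{\frac{3}{2}}\right)\right)} = -7832 + \sqrt{-8083 + \left(12 + \left(5 + 169 + \sqrt{2} \cdot 13 \sqrt{13}\right)\right)} = -7832 + \sqrt{-8083 + \left(12 + \left(5 + 169 + 13 \sqrt{26}\right)\right)} = -7832 + \sqrt{-8083 + \left(12 + \left(174 + 13 \sqrt{26}\right)\right)} = -7832 + \sqrt{-8083 + \left(186 + 13 \sqrt{26}\right)} = -7832 + \sqrt{-7897 + 13 \sqrt{26}}$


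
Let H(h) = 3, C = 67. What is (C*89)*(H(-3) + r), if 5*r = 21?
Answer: 214668/5 ≈ 42934.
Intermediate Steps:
r = 21/5 (r = (⅕)*21 = 21/5 ≈ 4.2000)
(C*89)*(H(-3) + r) = (67*89)*(3 + 21/5) = 5963*(36/5) = 214668/5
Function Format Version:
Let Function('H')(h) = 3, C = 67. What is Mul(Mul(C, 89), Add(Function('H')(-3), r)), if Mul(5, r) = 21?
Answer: Rational(214668, 5) ≈ 42934.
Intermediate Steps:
r = Rational(21, 5) (r = Mul(Rational(1, 5), 21) = Rational(21, 5) ≈ 4.2000)
Mul(Mul(C, 89), Add(Function('H')(-3), r)) = Mul(Mul(67, 89), Add(3, Rational(21, 5))) = Mul(5963, Rational(36, 5)) = Rational(214668, 5)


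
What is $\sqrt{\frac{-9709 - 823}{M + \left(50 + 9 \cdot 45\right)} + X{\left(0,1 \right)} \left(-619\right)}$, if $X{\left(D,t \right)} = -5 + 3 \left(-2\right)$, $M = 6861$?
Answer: $\frac{2 \sqrt{5693232553}}{1829} \approx 82.508$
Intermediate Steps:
$X{\left(D,t \right)} = -11$ ($X{\left(D,t \right)} = -5 - 6 = -11$)
$\sqrt{\frac{-9709 - 823}{M + \left(50 + 9 \cdot 45\right)} + X{\left(0,1 \right)} \left(-619\right)} = \sqrt{\frac{-9709 - 823}{6861 + \left(50 + 9 \cdot 45\right)} - -6809} = \sqrt{- \frac{10532}{6861 + \left(50 + 405\right)} + 6809} = \sqrt{- \frac{10532}{6861 + 455} + 6809} = \sqrt{- \frac{10532}{7316} + 6809} = \sqrt{\left(-10532\right) \frac{1}{7316} + 6809} = \sqrt{- \frac{2633}{1829} + 6809} = \sqrt{\frac{12451028}{1829}} = \frac{2 \sqrt{5693232553}}{1829}$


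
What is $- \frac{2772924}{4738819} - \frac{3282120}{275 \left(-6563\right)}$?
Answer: $\frac{2109746011596}{1710547800335} \approx 1.2334$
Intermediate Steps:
$- \frac{2772924}{4738819} - \frac{3282120}{275 \left(-6563\right)} = \left(-2772924\right) \frac{1}{4738819} - \frac{3282120}{-1804825} = - \frac{2772924}{4738819} - - \frac{656424}{360965} = - \frac{2772924}{4738819} + \frac{656424}{360965} = \frac{2109746011596}{1710547800335}$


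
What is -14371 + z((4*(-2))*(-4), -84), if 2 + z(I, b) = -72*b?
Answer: -8325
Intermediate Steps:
z(I, b) = -2 - 72*b
-14371 + z((4*(-2))*(-4), -84) = -14371 + (-2 - 72*(-84)) = -14371 + (-2 + 6048) = -14371 + 6046 = -8325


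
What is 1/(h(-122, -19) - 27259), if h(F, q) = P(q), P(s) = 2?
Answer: -1/27257 ≈ -3.6688e-5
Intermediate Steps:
h(F, q) = 2
1/(h(-122, -19) - 27259) = 1/(2 - 27259) = 1/(-27257) = -1/27257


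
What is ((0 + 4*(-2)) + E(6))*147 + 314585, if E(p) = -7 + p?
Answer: 313262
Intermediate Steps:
((0 + 4*(-2)) + E(6))*147 + 314585 = ((0 + 4*(-2)) + (-7 + 6))*147 + 314585 = ((0 - 8) - 1)*147 + 314585 = (-8 - 1)*147 + 314585 = -9*147 + 314585 = -1323 + 314585 = 313262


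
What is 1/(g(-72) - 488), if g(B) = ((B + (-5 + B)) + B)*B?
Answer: 1/15424 ≈ 6.4834e-5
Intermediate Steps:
g(B) = B*(-5 + 3*B) (g(B) = ((-5 + 2*B) + B)*B = (-5 + 3*B)*B = B*(-5 + 3*B))
1/(g(-72) - 488) = 1/(-72*(-5 + 3*(-72)) - 488) = 1/(-72*(-5 - 216) - 488) = 1/(-72*(-221) - 488) = 1/(15912 - 488) = 1/15424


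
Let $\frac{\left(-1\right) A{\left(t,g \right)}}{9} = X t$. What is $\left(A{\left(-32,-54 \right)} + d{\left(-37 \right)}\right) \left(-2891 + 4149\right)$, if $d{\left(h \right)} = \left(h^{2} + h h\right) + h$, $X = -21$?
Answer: $-4210526$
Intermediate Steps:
$d{\left(h \right)} = h + 2 h^{2}$ ($d{\left(h \right)} = \left(h^{2} + h^{2}\right) + h = 2 h^{2} + h = h + 2 h^{2}$)
$A{\left(t,g \right)} = 189 t$ ($A{\left(t,g \right)} = - 9 \left(- 21 t\right) = 189 t$)
$\left(A{\left(-32,-54 \right)} + d{\left(-37 \right)}\right) \left(-2891 + 4149\right) = \left(189 \left(-32\right) - 37 \left(1 + 2 \left(-37\right)\right)\right) \left(-2891 + 4149\right) = \left(-6048 - 37 \left(1 - 74\right)\right) 1258 = \left(-6048 - -2701\right) 1258 = \left(-6048 + 2701\right) 1258 = \left(-3347\right) 1258 = -4210526$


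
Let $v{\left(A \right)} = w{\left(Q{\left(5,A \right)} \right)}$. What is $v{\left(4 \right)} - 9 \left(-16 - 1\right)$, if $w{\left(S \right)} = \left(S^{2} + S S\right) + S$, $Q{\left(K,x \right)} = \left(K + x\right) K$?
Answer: $4248$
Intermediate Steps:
$Q{\left(K,x \right)} = K \left(K + x\right)$
$w{\left(S \right)} = S + 2 S^{2}$ ($w{\left(S \right)} = \left(S^{2} + S^{2}\right) + S = 2 S^{2} + S = S + 2 S^{2}$)
$v{\left(A \right)} = \left(25 + 5 A\right) \left(51 + 10 A\right)$ ($v{\left(A \right)} = 5 \left(5 + A\right) \left(1 + 2 \cdot 5 \left(5 + A\right)\right) = \left(25 + 5 A\right) \left(1 + 2 \left(25 + 5 A\right)\right) = \left(25 + 5 A\right) \left(1 + \left(50 + 10 A\right)\right) = \left(25 + 5 A\right) \left(51 + 10 A\right)$)
$v{\left(4 \right)} - 9 \left(-16 - 1\right) = 5 \left(5 + 4\right) \left(51 + 10 \cdot 4\right) - 9 \left(-16 - 1\right) = 5 \cdot 9 \left(51 + 40\right) - -153 = 5 \cdot 9 \cdot 91 + 153 = 4095 + 153 = 4248$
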